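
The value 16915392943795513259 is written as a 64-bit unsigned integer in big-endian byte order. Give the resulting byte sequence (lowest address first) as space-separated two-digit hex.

16915392943795513259 in hexadecimal, padded to 64 bits, is 0xEABF8C42C314A7AB.
Split into bytes (most-significant first): EA BF 8C 42 C3 14 A7 AB.
Big-endian stores the most-significant byte at the lowest address.
So the memory order matches the most-significant-first order: EA BF 8C 42 C3 14 A7 AB.

EA BF 8C 42 C3 14 A7 AB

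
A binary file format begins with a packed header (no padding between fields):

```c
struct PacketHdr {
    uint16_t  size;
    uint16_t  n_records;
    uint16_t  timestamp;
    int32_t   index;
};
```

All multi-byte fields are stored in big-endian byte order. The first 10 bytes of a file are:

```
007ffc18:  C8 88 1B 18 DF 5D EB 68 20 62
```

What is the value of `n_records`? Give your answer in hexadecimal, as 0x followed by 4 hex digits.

`n_records` follows `size` (2 bytes), so it starts at byte offset 2 and occupies 2 bytes.
Bytes at offsets 2..3: 1B 18.
Big-endian stores the most-significant byte at the lowest address.
The bytes are already most-significant first: 0x1B18.

0x1B18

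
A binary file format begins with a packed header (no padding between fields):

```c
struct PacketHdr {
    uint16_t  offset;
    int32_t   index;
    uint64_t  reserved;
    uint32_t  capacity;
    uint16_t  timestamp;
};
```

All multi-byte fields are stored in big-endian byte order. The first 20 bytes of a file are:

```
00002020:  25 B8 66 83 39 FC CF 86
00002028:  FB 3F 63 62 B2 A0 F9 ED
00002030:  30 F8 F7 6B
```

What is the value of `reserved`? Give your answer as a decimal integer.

14953915862399234720

`reserved` follows `offset` (2 B), `index` (4 B), so it starts at offset 2 + 4 = 6 and occupies 8 bytes.
Bytes at offsets 6..13: CF 86 FB 3F 63 62 B2 A0.
Big-endian stores the most-significant byte at the lowest address.
The bytes are already most-significant first: 0xCF86FB3F6362B2A0.
0xCF86FB3F6362B2A0 = 14953915862399234720.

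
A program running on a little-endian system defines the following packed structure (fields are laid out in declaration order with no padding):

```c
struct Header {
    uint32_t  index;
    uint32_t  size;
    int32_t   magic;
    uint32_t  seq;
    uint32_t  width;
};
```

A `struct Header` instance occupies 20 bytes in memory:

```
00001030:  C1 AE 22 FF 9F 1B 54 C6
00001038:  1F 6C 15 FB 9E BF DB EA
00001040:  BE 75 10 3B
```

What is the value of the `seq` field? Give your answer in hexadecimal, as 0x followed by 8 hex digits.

0xEADBBF9E

`seq` follows `index` (4 B), `size` (4 B), `magic` (4 B), so it starts at offset 4 + 4 + 4 = 12 and occupies 4 bytes.
Bytes at offsets 12..15: 9E BF DB EA.
In little-endian order the low byte comes first in memory.
Reassemble most-significant byte first: EA DB BF 9E → 0xEADBBF9E.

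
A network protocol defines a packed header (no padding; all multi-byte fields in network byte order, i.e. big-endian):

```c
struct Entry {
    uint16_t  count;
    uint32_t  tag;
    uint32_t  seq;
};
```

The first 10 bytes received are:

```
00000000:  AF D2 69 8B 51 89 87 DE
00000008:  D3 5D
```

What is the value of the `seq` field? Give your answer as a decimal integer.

2279527261

`seq` follows `count` (2 B), `tag` (4 B), so it starts at offset 2 + 4 = 6 and occupies 4 bytes.
Bytes at offsets 6..9: 87 DE D3 5D.
In big-endian order the high byte comes first in memory.
The bytes are already most-significant first: 0x87DED35D.
0x87DED35D = 2279527261.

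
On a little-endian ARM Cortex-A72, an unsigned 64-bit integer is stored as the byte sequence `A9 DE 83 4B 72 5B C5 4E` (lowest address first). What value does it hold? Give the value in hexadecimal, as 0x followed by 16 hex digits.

In little-endian order the low byte comes first in memory.
Reassemble most-significant byte first: 4E C5 5B 72 4B 83 DE A9 → 0x4EC55B724B83DEA9.

0x4EC55B724B83DEA9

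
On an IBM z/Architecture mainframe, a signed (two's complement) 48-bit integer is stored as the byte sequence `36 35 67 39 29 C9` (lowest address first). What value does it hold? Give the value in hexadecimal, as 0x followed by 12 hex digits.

Big-endian stores the most-significant byte at the lowest address.
The bytes are already most-significant first: 0x3635673929C9.

0x3635673929C9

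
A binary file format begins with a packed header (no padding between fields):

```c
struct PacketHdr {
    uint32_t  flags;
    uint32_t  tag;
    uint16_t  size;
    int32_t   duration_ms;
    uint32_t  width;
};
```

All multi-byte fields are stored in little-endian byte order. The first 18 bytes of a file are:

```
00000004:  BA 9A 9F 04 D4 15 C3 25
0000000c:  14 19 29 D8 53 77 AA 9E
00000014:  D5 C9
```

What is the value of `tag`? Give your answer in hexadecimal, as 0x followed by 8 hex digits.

0x25C315D4

`tag` follows `flags` (4 bytes), so it starts at byte offset 4 and occupies 4 bytes.
Bytes at offsets 4..7: D4 15 C3 25.
In little-endian order the low byte comes first in memory.
Reassemble most-significant byte first: 25 C3 15 D4 → 0x25C315D4.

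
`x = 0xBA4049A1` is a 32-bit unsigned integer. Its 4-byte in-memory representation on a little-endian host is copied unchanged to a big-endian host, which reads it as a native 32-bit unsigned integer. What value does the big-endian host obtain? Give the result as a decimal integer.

Stored little-endian, the bytes at ascending addresses are A1 49 40 BA.
Read back as big-endian, the last byte is least significant, giving 0xA14940BA.
0xA14940BA = 2705932474.

2705932474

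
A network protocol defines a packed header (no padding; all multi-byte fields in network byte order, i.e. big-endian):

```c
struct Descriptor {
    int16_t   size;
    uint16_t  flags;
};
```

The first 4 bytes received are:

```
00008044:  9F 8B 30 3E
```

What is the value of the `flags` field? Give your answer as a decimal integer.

12350

`flags` follows `size` (2 bytes), so it starts at byte offset 2 and occupies 2 bytes.
Bytes at offsets 2..3: 30 3E.
Big-endian stores the most-significant byte at the lowest address.
The bytes are already most-significant first: 0x303E.
0x303E = 12350.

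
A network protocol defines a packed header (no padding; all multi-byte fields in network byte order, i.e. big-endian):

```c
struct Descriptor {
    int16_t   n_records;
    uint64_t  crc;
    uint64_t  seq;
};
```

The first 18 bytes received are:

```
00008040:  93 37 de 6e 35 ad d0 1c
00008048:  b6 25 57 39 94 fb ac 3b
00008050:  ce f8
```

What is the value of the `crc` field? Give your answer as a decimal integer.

16027807144495330853

`crc` follows `n_records` (2 bytes), so it starts at byte offset 2 and occupies 8 bytes.
Bytes at offsets 2..9: DE 6E 35 AD D0 1C B6 25.
Big-endian: lowest address holds the most-significant byte.
The bytes are already most-significant first: 0xDE6E35ADD01CB625.
0xDE6E35ADD01CB625 = 16027807144495330853.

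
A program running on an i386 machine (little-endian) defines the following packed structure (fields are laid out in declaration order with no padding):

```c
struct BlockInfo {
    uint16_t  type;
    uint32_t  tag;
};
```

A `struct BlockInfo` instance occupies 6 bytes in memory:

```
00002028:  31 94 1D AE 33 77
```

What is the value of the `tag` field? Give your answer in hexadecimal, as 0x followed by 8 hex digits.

0x7733AE1D

`tag` follows `type` (2 bytes), so it starts at byte offset 2 and occupies 4 bytes.
Bytes at offsets 2..5: 1D AE 33 77.
In little-endian order the low byte comes first in memory.
Reassemble most-significant byte first: 77 33 AE 1D → 0x7733AE1D.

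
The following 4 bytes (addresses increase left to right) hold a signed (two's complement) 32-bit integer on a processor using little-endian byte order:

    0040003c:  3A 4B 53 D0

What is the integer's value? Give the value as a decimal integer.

-799847622

Little-endian: lowest address holds the least-significant byte.
Reassemble most-significant byte first: D0 53 4B 3A → 0xD0534B3A.
Top bit is set, so as a signed 32-bit value this is 0xD0534B3A − 2^32 = -799847622.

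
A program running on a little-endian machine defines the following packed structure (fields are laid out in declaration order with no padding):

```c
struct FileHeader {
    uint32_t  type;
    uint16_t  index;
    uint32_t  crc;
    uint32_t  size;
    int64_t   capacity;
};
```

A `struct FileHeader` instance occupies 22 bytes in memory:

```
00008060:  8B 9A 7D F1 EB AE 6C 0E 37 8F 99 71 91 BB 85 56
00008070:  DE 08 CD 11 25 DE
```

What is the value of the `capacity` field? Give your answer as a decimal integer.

`capacity` follows `type` (4 B), `index` (2 B), `crc` (4 B), `size` (4 B), so it starts at offset 4 + 2 + 4 + 4 = 14 and occupies 8 bytes.
Bytes at offsets 14..21: 85 56 DE 08 CD 11 25 DE.
Little-endian stores the least-significant byte at the lowest address.
Reassemble most-significant byte first: DE 25 11 CD 08 DE 56 85 → 0xDE2511CD08DE5685.
Top bit is set, so as a signed 64-bit value this is 0xDE2511CD08DE5685 − 2^64 = -2439524050836498811.

-2439524050836498811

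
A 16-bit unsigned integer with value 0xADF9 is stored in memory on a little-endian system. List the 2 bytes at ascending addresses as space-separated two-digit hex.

Split into bytes (most-significant first): AD F9.
Little-endian stores the least-significant byte at the lowest address.
So at ascending addresses the bytes are F9 AD.

F9 AD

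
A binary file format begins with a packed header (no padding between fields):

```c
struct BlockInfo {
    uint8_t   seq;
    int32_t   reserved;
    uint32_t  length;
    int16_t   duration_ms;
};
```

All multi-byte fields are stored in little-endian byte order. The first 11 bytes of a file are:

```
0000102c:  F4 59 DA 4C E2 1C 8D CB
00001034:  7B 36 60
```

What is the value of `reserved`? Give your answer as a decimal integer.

-498279847

`reserved` follows `seq` (1 byte), so it starts at byte offset 1 and occupies 4 bytes.
Bytes at offsets 1..4: 59 DA 4C E2.
In little-endian order the low byte comes first in memory.
Reassemble most-significant byte first: E2 4C DA 59 → 0xE24CDA59.
Top bit is set, so as a signed 32-bit value this is 0xE24CDA59 − 2^32 = -498279847.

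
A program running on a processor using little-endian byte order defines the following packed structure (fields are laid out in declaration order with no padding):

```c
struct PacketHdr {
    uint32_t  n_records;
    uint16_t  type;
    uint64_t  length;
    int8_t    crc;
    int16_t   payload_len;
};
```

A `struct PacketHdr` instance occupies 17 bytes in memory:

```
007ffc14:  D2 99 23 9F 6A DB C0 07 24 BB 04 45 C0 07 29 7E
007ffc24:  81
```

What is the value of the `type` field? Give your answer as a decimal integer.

`type` follows `n_records` (4 bytes), so it starts at byte offset 4 and occupies 2 bytes.
Bytes at offsets 4..5: 6A DB.
Little-endian: lowest address holds the least-significant byte.
Reassemble most-significant byte first: DB 6A → 0xDB6A.
0xDB6A = 56170.

56170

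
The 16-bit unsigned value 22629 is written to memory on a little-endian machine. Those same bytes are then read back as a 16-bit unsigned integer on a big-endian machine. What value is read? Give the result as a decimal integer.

22629 in 16-bit hexadecimal is 0x5865.
Stored little-endian, the bytes at ascending addresses are 65 58.
Read back as big-endian, the last byte is least significant, giving 0x6558.
0x6558 = 25944.

25944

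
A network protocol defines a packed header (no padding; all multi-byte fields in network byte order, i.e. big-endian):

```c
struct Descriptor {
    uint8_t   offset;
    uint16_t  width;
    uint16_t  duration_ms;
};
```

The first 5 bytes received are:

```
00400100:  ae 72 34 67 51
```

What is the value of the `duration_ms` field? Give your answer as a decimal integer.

`duration_ms` follows `offset` (1 B), `width` (2 B), so it starts at offset 1 + 2 = 3 and occupies 2 bytes.
Bytes at offsets 3..4: 67 51.
Big-endian: lowest address holds the most-significant byte.
The bytes are already most-significant first: 0x6751.
0x6751 = 26449.

26449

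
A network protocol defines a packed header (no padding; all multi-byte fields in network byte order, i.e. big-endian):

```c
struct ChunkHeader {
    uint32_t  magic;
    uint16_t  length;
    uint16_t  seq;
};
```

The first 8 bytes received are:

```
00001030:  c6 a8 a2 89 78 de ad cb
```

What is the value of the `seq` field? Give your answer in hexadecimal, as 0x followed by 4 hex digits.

`seq` follows `magic` (4 B), `length` (2 B), so it starts at offset 4 + 2 = 6 and occupies 2 bytes.
Bytes at offsets 6..7: AD CB.
In big-endian order the high byte comes first in memory.
The bytes are already most-significant first: 0xADCB.

0xADCB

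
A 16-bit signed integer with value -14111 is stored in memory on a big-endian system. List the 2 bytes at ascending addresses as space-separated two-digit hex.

Two's complement of -14111 in 16 bits: 14111 = 0x371F; invert → 0xC8E0; add 1 → 0xC8E1.
Split into bytes (most-significant first): C8 E1.
In big-endian order the high byte comes first in memory.
So the memory order matches the most-significant-first order: C8 E1.

C8 E1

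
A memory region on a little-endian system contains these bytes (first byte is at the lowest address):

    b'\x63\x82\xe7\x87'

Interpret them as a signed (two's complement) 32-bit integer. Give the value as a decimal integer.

-2014870941

Little-endian stores the least-significant byte at the lowest address.
Reassemble most-significant byte first: 87 E7 82 63 → 0x87E78263.
Top bit is set, so as a signed 32-bit value this is 0x87E78263 − 2^32 = -2014870941.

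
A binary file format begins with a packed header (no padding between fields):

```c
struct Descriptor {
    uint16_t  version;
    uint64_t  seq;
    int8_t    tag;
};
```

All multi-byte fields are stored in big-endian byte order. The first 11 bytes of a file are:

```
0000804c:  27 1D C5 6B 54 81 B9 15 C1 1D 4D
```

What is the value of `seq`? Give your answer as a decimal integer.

14225556764112568605

`seq` follows `version` (2 bytes), so it starts at byte offset 2 and occupies 8 bytes.
Bytes at offsets 2..9: C5 6B 54 81 B9 15 C1 1D.
Big-endian stores the most-significant byte at the lowest address.
The bytes are already most-significant first: 0xC56B5481B915C11D.
0xC56B5481B915C11D = 14225556764112568605.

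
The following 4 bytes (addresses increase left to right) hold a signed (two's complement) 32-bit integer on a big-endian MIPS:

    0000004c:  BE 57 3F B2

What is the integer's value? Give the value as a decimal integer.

-1101578318

Big-endian stores the most-significant byte at the lowest address.
The bytes are already most-significant first: 0xBE573FB2.
Top bit is set, so as a signed 32-bit value this is 0xBE573FB2 − 2^32 = -1101578318.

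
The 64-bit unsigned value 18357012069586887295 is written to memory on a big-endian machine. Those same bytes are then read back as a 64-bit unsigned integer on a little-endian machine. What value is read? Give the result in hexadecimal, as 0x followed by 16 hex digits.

0x7FE248B93735C1FE

18357012069586887295 in 64-bit hexadecimal is 0xFEC13537B948E27F.
Stored big-endian, the bytes at ascending addresses are FE C1 35 37 B9 48 E2 7F.
Read back as little-endian, the first byte is least significant, giving 0x7FE248B93735C1FE.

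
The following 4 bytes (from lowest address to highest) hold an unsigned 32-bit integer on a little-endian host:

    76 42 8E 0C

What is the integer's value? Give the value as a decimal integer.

Little-endian stores the least-significant byte at the lowest address.
Reassemble most-significant byte first: 0C 8E 42 76 → 0x0C8E4276.
0x0C8E4276 = 210649718.

210649718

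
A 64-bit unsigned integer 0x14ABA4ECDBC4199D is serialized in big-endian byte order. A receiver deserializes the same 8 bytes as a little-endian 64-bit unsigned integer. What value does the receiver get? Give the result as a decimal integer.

11320295587219548948

Stored big-endian, the bytes at ascending addresses are 14 AB A4 EC DB C4 19 9D.
Read back as little-endian, the first byte is least significant, giving 0x9D19C4DBECA4AB14.
0x9D19C4DBECA4AB14 = 11320295587219548948.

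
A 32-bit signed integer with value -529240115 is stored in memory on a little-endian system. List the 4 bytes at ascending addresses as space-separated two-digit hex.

CD 6F 74 E0

Two's complement of -529240115 in 32 bits: 529240115 = 0x1F8B9033; invert → 0xE0746FCC; add 1 → 0xE0746FCD.
Split into bytes (most-significant first): E0 74 6F CD.
In little-endian order the low byte comes first in memory.
So at ascending addresses the bytes are CD 6F 74 E0.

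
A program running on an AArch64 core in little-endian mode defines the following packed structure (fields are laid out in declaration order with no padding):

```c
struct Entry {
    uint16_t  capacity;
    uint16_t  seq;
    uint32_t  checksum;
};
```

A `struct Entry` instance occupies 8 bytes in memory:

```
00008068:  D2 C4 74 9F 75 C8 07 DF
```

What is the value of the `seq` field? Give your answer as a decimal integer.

`seq` follows `capacity` (2 bytes), so it starts at byte offset 2 and occupies 2 bytes.
Bytes at offsets 2..3: 74 9F.
Little-endian stores the least-significant byte at the lowest address.
Reassemble most-significant byte first: 9F 74 → 0x9F74.
0x9F74 = 40820.

40820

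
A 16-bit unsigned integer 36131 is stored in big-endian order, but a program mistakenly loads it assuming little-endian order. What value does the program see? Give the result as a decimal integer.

36131 in 16-bit hexadecimal is 0x8D23.
Stored big-endian, the bytes at ascending addresses are 8D 23.
Read back as little-endian, the first byte is least significant, giving 0x238D.
0x238D = 9101.

9101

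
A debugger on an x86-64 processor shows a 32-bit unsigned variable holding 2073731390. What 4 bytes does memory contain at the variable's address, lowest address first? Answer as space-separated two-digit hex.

3E A1 9A 7B

2073731390 in hexadecimal, padded to 32 bits, is 0x7B9AA13E.
Split into bytes (most-significant first): 7B 9A A1 3E.
Little-endian: lowest address holds the least-significant byte.
So at ascending addresses the bytes are 3E A1 9A 7B.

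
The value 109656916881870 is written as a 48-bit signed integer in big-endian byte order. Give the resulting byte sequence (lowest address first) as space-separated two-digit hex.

109656916881870 in hexadecimal, padded to 48 bits, is 0x63BB7D93F1CE.
Split into bytes (most-significant first): 63 BB 7D 93 F1 CE.
In big-endian order the high byte comes first in memory.
So the memory order matches the most-significant-first order: 63 BB 7D 93 F1 CE.

63 BB 7D 93 F1 CE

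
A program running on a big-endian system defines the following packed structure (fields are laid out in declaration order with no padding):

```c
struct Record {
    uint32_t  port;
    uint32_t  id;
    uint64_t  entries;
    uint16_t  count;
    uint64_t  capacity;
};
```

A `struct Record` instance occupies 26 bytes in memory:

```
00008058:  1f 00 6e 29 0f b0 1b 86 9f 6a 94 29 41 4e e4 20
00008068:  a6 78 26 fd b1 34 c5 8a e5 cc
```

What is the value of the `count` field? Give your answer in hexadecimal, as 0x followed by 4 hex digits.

`count` follows `port` (4 B), `id` (4 B), `entries` (8 B), so it starts at offset 4 + 4 + 8 = 16 and occupies 2 bytes.
Bytes at offsets 16..17: A6 78.
Big-endian stores the most-significant byte at the lowest address.
The bytes are already most-significant first: 0xA678.

0xA678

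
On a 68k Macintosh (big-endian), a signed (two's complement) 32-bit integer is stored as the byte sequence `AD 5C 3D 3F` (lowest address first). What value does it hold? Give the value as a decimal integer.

-1386463937

Big-endian: lowest address holds the most-significant byte.
The bytes are already most-significant first: 0xAD5C3D3F.
Top bit is set, so as a signed 32-bit value this is 0xAD5C3D3F − 2^32 = -1386463937.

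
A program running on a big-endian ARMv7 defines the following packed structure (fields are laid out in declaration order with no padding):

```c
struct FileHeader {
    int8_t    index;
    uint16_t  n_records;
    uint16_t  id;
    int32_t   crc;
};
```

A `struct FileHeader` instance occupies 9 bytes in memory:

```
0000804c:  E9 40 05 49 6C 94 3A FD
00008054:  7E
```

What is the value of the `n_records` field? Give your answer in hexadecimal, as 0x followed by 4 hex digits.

0x4005

`n_records` follows `index` (1 byte), so it starts at byte offset 1 and occupies 2 bytes.
Bytes at offsets 1..2: 40 05.
Big-endian stores the most-significant byte at the lowest address.
The bytes are already most-significant first: 0x4005.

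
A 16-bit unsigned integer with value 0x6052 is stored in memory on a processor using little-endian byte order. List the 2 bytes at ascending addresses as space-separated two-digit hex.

Split into bytes (most-significant first): 60 52.
Little-endian stores the least-significant byte at the lowest address.
So at ascending addresses the bytes are 52 60.

52 60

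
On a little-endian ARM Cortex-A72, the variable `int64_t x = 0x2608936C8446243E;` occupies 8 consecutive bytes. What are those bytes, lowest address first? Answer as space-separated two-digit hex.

3E 24 46 84 6C 93 08 26

Split into bytes (most-significant first): 26 08 93 6C 84 46 24 3E.
Little-endian stores the least-significant byte at the lowest address.
So at ascending addresses the bytes are 3E 24 46 84 6C 93 08 26.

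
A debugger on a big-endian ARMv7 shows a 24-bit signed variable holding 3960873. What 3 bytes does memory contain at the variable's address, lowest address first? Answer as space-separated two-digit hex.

3C 70 29

3960873 in hexadecimal, padded to 24 bits, is 0x3C7029.
Split into bytes (most-significant first): 3C 70 29.
Big-endian: lowest address holds the most-significant byte.
So the memory order matches the most-significant-first order: 3C 70 29.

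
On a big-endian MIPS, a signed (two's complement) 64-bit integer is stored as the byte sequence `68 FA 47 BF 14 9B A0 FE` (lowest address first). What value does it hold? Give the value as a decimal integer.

7564437410132238590

Big-endian: lowest address holds the most-significant byte.
The bytes are already most-significant first: 0x68FA47BF149BA0FE.
0x68FA47BF149BA0FE = 7564437410132238590.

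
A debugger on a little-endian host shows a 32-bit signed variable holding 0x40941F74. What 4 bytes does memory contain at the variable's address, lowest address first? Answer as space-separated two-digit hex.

Split into bytes (most-significant first): 40 94 1F 74.
Little-endian stores the least-significant byte at the lowest address.
So at ascending addresses the bytes are 74 1F 94 40.

74 1F 94 40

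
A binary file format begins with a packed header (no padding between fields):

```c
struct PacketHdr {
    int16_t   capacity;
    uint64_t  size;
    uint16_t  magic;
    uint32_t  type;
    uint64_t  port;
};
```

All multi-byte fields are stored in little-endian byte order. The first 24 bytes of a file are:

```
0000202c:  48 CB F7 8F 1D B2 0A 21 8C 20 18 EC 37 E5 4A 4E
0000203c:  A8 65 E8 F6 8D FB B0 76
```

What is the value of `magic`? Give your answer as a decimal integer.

`magic` follows `capacity` (2 B), `size` (8 B), so it starts at offset 2 + 8 = 10 and occupies 2 bytes.
Bytes at offsets 10..11: 18 EC.
Little-endian: lowest address holds the least-significant byte.
Reassemble most-significant byte first: EC 18 → 0xEC18.
0xEC18 = 60440.

60440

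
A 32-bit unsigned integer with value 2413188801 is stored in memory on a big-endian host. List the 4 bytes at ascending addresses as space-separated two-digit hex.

2413188801 in hexadecimal, padded to 32 bits, is 0x8FD656C1.
Split into bytes (most-significant first): 8F D6 56 C1.
Big-endian: lowest address holds the most-significant byte.
So the memory order matches the most-significant-first order: 8F D6 56 C1.

8F D6 56 C1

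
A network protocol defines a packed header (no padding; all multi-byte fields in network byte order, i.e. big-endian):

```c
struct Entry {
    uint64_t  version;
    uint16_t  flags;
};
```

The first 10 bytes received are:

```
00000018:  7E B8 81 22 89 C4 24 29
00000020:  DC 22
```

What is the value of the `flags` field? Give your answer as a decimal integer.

`flags` follows `version` (8 bytes), so it starts at byte offset 8 and occupies 2 bytes.
Bytes at offsets 8..9: DC 22.
Big-endian stores the most-significant byte at the lowest address.
The bytes are already most-significant first: 0xDC22.
0xDC22 = 56354.

56354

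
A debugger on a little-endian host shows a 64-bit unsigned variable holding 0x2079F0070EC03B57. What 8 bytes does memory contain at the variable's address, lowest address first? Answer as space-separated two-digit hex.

57 3B C0 0E 07 F0 79 20

Split into bytes (most-significant first): 20 79 F0 07 0E C0 3B 57.
In little-endian order the low byte comes first in memory.
So at ascending addresses the bytes are 57 3B C0 0E 07 F0 79 20.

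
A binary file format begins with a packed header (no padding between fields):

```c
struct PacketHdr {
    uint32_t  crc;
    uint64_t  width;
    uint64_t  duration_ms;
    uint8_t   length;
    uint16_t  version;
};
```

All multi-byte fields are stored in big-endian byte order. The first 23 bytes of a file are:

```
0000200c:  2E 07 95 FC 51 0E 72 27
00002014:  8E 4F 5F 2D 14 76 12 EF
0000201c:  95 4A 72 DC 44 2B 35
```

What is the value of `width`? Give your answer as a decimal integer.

`width` follows `crc` (4 bytes), so it starts at byte offset 4 and occupies 8 bytes.
Bytes at offsets 4..11: 51 0E 72 27 8E 4F 5F 2D.
In big-endian order the high byte comes first in memory.
The bytes are already most-significant first: 0x510E72278E4F5F2D.
0x510E72278E4F5F2D = 5840731280962969389.

5840731280962969389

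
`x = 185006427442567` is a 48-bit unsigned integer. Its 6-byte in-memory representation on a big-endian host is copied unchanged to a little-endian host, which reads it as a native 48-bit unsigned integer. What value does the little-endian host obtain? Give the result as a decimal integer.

149041323852712

185006427442567 in 48-bit hexadecimal is 0xA8432A638D87.
Stored big-endian, the bytes at ascending addresses are A8 43 2A 63 8D 87.
Read back as little-endian, the first byte is least significant, giving 0x878D632A43A8.
0x878D632A43A8 = 149041323852712.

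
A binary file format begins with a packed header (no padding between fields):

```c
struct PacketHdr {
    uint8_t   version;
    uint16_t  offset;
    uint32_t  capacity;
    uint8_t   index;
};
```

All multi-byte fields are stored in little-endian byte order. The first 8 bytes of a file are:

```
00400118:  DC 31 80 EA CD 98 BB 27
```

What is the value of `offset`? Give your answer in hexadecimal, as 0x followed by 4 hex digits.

0x8031

`offset` follows `version` (1 byte), so it starts at byte offset 1 and occupies 2 bytes.
Bytes at offsets 1..2: 31 80.
Little-endian stores the least-significant byte at the lowest address.
Reassemble most-significant byte first: 80 31 → 0x8031.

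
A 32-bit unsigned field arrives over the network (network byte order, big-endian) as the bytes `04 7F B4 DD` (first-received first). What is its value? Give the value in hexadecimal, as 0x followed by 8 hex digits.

0x047FB4DD

Big-endian stores the most-significant byte at the lowest address.
The bytes are already most-significant first: 0x047FB4DD.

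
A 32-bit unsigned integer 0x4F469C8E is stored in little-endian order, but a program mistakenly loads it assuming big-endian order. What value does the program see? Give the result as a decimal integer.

2392606287

Stored little-endian, the bytes at ascending addresses are 8E 9C 46 4F.
Read back as big-endian, the last byte is least significant, giving 0x8E9C464F.
0x8E9C464F = 2392606287.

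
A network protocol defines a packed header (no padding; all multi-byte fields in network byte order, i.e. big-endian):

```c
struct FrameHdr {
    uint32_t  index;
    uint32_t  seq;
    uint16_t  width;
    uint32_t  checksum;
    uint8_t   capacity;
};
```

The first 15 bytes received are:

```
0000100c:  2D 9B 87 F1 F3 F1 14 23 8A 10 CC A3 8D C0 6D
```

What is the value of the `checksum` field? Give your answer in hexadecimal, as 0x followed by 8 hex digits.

`checksum` follows `index` (4 B), `seq` (4 B), `width` (2 B), so it starts at offset 4 + 4 + 2 = 10 and occupies 4 bytes.
Bytes at offsets 10..13: CC A3 8D C0.
In big-endian order the high byte comes first in memory.
The bytes are already most-significant first: 0xCCA38DC0.

0xCCA38DC0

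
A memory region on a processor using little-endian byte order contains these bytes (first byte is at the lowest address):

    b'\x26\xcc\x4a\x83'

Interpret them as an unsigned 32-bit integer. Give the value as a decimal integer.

In little-endian order the low byte comes first in memory.
Reassemble most-significant byte first: 83 4A CC 26 → 0x834ACC26.
0x834ACC26 = 2202717222.

2202717222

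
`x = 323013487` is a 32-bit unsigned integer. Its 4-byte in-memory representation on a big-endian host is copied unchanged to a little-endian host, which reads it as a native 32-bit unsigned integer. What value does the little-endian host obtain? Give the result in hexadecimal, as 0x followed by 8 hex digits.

0x6FCB4013

323013487 in 32-bit hexadecimal is 0x1340CB6F.
Stored big-endian, the bytes at ascending addresses are 13 40 CB 6F.
Read back as little-endian, the first byte is least significant, giving 0x6FCB4013.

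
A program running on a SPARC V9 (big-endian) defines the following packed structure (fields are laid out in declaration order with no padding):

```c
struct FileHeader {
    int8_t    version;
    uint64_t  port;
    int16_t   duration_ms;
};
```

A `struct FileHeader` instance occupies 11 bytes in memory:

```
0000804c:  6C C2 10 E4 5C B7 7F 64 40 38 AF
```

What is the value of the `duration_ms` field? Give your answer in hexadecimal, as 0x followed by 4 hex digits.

`duration_ms` follows `version` (1 B), `port` (8 B), so it starts at offset 1 + 8 = 9 and occupies 2 bytes.
Bytes at offsets 9..10: 38 AF.
In big-endian order the high byte comes first in memory.
The bytes are already most-significant first: 0x38AF.

0x38AF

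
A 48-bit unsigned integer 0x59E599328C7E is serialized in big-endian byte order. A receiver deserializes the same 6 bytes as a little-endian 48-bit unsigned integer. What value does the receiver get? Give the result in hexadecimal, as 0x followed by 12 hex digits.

Stored big-endian, the bytes at ascending addresses are 59 E5 99 32 8C 7E.
Read back as little-endian, the first byte is least significant, giving 0x7E8C3299E559.

0x7E8C3299E559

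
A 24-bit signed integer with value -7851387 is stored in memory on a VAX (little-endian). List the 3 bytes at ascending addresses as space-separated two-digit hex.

85 32 88

Two's complement of -7851387 in 24 bits: 7851387 = 0x77CD7B; invert → 0x883284; add 1 → 0x883285.
Split into bytes (most-significant first): 88 32 85.
Little-endian stores the least-significant byte at the lowest address.
So at ascending addresses the bytes are 85 32 88.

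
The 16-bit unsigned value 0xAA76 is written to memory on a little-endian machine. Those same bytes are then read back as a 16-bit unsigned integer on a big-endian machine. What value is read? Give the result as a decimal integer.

Stored little-endian, the bytes at ascending addresses are 76 AA.
Read back as big-endian, the last byte is least significant, giving 0x76AA.
0x76AA = 30378.

30378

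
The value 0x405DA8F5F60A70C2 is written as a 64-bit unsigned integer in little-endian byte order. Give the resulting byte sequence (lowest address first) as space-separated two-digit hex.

C2 70 0A F6 F5 A8 5D 40

Split into bytes (most-significant first): 40 5D A8 F5 F6 0A 70 C2.
Little-endian stores the least-significant byte at the lowest address.
So at ascending addresses the bytes are C2 70 0A F6 F5 A8 5D 40.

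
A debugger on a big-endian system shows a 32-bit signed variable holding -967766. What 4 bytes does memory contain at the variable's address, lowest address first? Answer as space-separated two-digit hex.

FF F1 3B AA

Two's complement of -967766 in 32 bits: 967766 = 0x000EC456; invert → 0xFFF13BA9; add 1 → 0xFFF13BAA.
Split into bytes (most-significant first): FF F1 3B AA.
Big-endian: lowest address holds the most-significant byte.
So the memory order matches the most-significant-first order: FF F1 3B AA.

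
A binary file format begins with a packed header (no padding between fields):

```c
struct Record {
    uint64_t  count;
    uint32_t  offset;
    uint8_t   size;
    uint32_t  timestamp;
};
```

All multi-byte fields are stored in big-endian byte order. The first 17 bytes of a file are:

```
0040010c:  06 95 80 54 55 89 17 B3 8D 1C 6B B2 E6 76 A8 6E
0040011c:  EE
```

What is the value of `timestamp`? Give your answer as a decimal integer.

`timestamp` follows `count` (8 B), `offset` (4 B), `size` (1 B), so it starts at offset 8 + 4 + 1 = 13 and occupies 4 bytes.
Bytes at offsets 13..16: 76 A8 6E EE.
In big-endian order the high byte comes first in memory.
The bytes are already most-significant first: 0x76A86EEE.
0x76A86EEE = 1990749934.

1990749934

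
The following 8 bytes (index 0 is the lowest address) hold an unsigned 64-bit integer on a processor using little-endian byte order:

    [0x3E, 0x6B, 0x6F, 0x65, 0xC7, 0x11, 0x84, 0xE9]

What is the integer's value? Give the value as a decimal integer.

16826593655860980542

Little-endian stores the least-significant byte at the lowest address.
Reassemble most-significant byte first: E9 84 11 C7 65 6F 6B 3E → 0xE98411C7656F6B3E.
0xE98411C7656F6B3E = 16826593655860980542.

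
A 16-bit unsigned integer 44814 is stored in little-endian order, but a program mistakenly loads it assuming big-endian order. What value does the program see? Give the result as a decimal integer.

44814 in 16-bit hexadecimal is 0xAF0E.
Stored little-endian, the bytes at ascending addresses are 0E AF.
Read back as big-endian, the last byte is least significant, giving 0x0EAF.
0x0EAF = 3759.

3759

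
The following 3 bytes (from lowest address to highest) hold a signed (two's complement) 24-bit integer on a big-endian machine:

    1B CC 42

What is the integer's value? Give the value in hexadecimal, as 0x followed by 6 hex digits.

0x1BCC42

In big-endian order the high byte comes first in memory.
The bytes are already most-significant first: 0x1BCC42.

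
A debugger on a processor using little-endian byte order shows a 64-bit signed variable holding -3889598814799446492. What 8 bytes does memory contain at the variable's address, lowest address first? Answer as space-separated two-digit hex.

24 3E 19 65 7C 5E 05 CA

Two's complement of -3889598814799446492 in 64 bits: 3889598814799446492 = 0x35FAA1839AE6C1DC; invert → 0xCA055E7C65193E23; add 1 → 0xCA055E7C65193E24.
Split into bytes (most-significant first): CA 05 5E 7C 65 19 3E 24.
In little-endian order the low byte comes first in memory.
So at ascending addresses the bytes are 24 3E 19 65 7C 5E 05 CA.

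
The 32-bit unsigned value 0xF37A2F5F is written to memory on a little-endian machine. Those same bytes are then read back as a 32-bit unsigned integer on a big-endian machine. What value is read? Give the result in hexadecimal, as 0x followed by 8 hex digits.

0x5F2F7AF3

Stored little-endian, the bytes at ascending addresses are 5F 2F 7A F3.
Read back as big-endian, the last byte is least significant, giving 0x5F2F7AF3.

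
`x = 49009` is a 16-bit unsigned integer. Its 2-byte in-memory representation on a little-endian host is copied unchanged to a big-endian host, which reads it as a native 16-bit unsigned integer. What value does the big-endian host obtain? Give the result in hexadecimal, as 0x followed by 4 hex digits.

0x71BF

49009 in 16-bit hexadecimal is 0xBF71.
Stored little-endian, the bytes at ascending addresses are 71 BF.
Read back as big-endian, the last byte is least significant, giving 0x71BF.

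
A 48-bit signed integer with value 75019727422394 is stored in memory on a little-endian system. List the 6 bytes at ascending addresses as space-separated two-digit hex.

75019727422394 in hexadecimal, padded to 48 bits, is 0x443AE43443BA.
Split into bytes (most-significant first): 44 3A E4 34 43 BA.
Little-endian: lowest address holds the least-significant byte.
So at ascending addresses the bytes are BA 43 34 E4 3A 44.

BA 43 34 E4 3A 44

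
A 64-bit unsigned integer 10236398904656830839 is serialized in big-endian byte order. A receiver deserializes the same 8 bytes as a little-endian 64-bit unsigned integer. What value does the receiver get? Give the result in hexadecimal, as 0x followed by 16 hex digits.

0x77A144AB91FE0E8E

10236398904656830839 in 64-bit hexadecimal is 0x8E0EFE91AB44A177.
Stored big-endian, the bytes at ascending addresses are 8E 0E FE 91 AB 44 A1 77.
Read back as little-endian, the first byte is least significant, giving 0x77A144AB91FE0E8E.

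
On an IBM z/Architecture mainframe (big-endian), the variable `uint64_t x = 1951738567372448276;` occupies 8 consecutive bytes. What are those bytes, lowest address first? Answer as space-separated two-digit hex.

1951738567372448276 in hexadecimal, padded to 64 bits, is 0x1B15F7E2E2AA2214.
Split into bytes (most-significant first): 1B 15 F7 E2 E2 AA 22 14.
Big-endian: lowest address holds the most-significant byte.
So the memory order matches the most-significant-first order: 1B 15 F7 E2 E2 AA 22 14.

1B 15 F7 E2 E2 AA 22 14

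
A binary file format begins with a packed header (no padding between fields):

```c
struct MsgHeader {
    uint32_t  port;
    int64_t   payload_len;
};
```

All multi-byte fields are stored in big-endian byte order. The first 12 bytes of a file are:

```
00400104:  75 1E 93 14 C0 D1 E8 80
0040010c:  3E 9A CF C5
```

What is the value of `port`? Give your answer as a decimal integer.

1964938004

`port` is the first field, at byte offset 0, occupying 4 bytes.
Bytes at offsets 0..3: 75 1E 93 14.
Big-endian stores the most-significant byte at the lowest address.
The bytes are already most-significant first: 0x751E9314.
0x751E9314 = 1964938004.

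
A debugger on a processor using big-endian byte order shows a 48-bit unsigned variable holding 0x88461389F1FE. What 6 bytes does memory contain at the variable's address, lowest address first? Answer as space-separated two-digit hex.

88 46 13 89 F1 FE

Split into bytes (most-significant first): 88 46 13 89 F1 FE.
Big-endian stores the most-significant byte at the lowest address.
So the memory order matches the most-significant-first order: 88 46 13 89 F1 FE.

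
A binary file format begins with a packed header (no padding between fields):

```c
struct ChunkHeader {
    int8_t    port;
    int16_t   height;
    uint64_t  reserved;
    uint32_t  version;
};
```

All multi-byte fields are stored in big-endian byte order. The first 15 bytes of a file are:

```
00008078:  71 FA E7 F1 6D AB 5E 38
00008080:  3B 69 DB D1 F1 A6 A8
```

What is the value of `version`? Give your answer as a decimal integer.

`version` follows `port` (1 B), `height` (2 B), `reserved` (8 B), so it starts at offset 1 + 2 + 8 = 11 and occupies 4 bytes.
Bytes at offsets 11..14: D1 F1 A6 A8.
Big-endian: lowest address holds the most-significant byte.
The bytes are already most-significant first: 0xD1F1A6A8.
0xD1F1A6A8 = 3522274984.

3522274984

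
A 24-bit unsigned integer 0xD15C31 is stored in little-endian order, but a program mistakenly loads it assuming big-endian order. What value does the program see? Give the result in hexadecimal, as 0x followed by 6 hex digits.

Stored little-endian, the bytes at ascending addresses are 31 5C D1.
Read back as big-endian, the last byte is least significant, giving 0x315CD1.

0x315CD1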